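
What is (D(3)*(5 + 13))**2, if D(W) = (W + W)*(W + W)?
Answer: 419904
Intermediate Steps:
D(W) = 4*W**2 (D(W) = (2*W)*(2*W) = 4*W**2)
(D(3)*(5 + 13))**2 = ((4*3**2)*(5 + 13))**2 = ((4*9)*18)**2 = (36*18)**2 = 648**2 = 419904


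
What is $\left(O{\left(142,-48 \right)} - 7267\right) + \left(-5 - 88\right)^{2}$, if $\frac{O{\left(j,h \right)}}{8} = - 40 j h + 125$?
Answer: $2183502$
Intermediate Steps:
$O{\left(j,h \right)} = 1000 - 320 h j$ ($O{\left(j,h \right)} = 8 \left(- 40 j h + 125\right) = 8 \left(- 40 h j + 125\right) = 8 \left(125 - 40 h j\right) = 1000 - 320 h j$)
$\left(O{\left(142,-48 \right)} - 7267\right) + \left(-5 - 88\right)^{2} = \left(\left(1000 - \left(-15360\right) 142\right) - 7267\right) + \left(-5 - 88\right)^{2} = \left(\left(1000 + 2181120\right) - 7267\right) + \left(-93\right)^{2} = \left(2182120 - 7267\right) + 8649 = 2174853 + 8649 = 2183502$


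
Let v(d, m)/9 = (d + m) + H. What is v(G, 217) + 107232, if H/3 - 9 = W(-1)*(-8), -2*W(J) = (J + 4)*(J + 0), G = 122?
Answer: 110202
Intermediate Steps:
W(J) = -J*(4 + J)/2 (W(J) = -(J + 4)*(J + 0)/2 = -(4 + J)*J/2 = -J*(4 + J)/2)
H = -9 (H = 27 + 3*(-½*(-1)*(4 - 1)*(-8)) = 27 + 3*(-½*(-1)*3*(-8)) = 27 + 3*((3/2)*(-8)) = 27 + 3*(-12) = 27 - 36 = -9)
v(d, m) = -81 + 9*d + 9*m (v(d, m) = 9*((d + m) - 9) = 9*(-9 + d + m) = -81 + 9*d + 9*m)
v(G, 217) + 107232 = (-81 + 9*122 + 9*217) + 107232 = (-81 + 1098 + 1953) + 107232 = 2970 + 107232 = 110202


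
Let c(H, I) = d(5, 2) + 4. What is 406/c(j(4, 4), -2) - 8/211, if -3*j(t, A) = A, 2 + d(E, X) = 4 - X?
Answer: 42817/422 ≈ 101.46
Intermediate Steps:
d(E, X) = 2 - X (d(E, X) = -2 + (4 - X) = 2 - X)
j(t, A) = -A/3
c(H, I) = 4 (c(H, I) = (2 - 1*2) + 4 = (2 - 2) + 4 = 0 + 4 = 4)
406/c(j(4, 4), -2) - 8/211 = 406/4 - 8/211 = 406*(¼) - 8*1/211 = 203/2 - 8/211 = 42817/422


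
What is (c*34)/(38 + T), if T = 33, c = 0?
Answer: 0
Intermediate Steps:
(c*34)/(38 + T) = (0*34)/(38 + 33) = 0/71 = 0*(1/71) = 0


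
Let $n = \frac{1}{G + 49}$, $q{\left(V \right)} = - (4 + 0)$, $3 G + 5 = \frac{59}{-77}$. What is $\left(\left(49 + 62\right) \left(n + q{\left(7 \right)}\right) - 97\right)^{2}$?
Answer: $\frac{3812560846084}{13140625} \approx 2.9014 \cdot 10^{5}$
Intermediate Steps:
$G = - \frac{148}{77}$ ($G = - \frac{5}{3} + \frac{59 \frac{1}{-77}}{3} = - \frac{5}{3} + \frac{59 \left(- \frac{1}{77}\right)}{3} = - \frac{5}{3} + \frac{1}{3} \left(- \frac{59}{77}\right) = - \frac{5}{3} - \frac{59}{231} = - \frac{148}{77} \approx -1.9221$)
$q{\left(V \right)} = -4$ ($q{\left(V \right)} = \left(-1\right) 4 = -4$)
$n = \frac{77}{3625}$ ($n = \frac{1}{- \frac{148}{77} + 49} = \frac{1}{\frac{3625}{77}} = \frac{77}{3625} \approx 0.021241$)
$\left(\left(49 + 62\right) \left(n + q{\left(7 \right)}\right) - 97\right)^{2} = \left(\left(49 + 62\right) \left(\frac{77}{3625} - 4\right) - 97\right)^{2} = \left(111 \left(- \frac{14423}{3625}\right) - 97\right)^{2} = \left(- \frac{1600953}{3625} - 97\right)^{2} = \left(- \frac{1952578}{3625}\right)^{2} = \frac{3812560846084}{13140625}$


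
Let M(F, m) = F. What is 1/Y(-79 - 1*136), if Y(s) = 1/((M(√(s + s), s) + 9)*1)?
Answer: 9 + I*√430 ≈ 9.0 + 20.736*I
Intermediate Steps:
Y(s) = 1/(9 + √2*√s) (Y(s) = 1/((√(s + s) + 9)*1) = 1/((√(2*s) + 9)*1) = 1/((√2*√s + 9)*1) = 1/((9 + √2*√s)*1) = 1/(9 + √2*√s))
1/Y(-79 - 1*136) = 1/(1/(9 + √2*√(-79 - 1*136))) = 1/(1/(9 + √2*√(-79 - 136))) = 1/(1/(9 + √2*√(-215))) = 1/(1/(9 + √2*(I*√215))) = 1/(1/(9 + I*√430)) = 9 + I*√430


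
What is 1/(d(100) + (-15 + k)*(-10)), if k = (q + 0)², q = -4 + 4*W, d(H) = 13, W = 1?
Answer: 1/163 ≈ 0.0061350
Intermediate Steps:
q = 0 (q = -4 + 4*1 = -4 + 4 = 0)
k = 0 (k = (0 + 0)² = 0² = 0)
1/(d(100) + (-15 + k)*(-10)) = 1/(13 + (-15 + 0)*(-10)) = 1/(13 - 15*(-10)) = 1/(13 + 150) = 1/163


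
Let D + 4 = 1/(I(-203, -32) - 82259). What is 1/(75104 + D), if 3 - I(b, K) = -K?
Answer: 82288/6179828799 ≈ 1.3316e-5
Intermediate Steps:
I(b, K) = 3 + K (I(b, K) = 3 - (-1)*K = 3 + K)
D = -329153/82288 (D = -4 + 1/((3 - 32) - 82259) = -4 + 1/(-29 - 82259) = -4 + 1/(-82288) = -4 - 1/82288 = -329153/82288 ≈ -4.0000)
1/(75104 + D) = 1/(75104 - 329153/82288) = 1/(6179828799/82288) = 82288/6179828799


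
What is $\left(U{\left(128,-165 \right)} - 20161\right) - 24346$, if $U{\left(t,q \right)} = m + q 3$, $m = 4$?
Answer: $-44998$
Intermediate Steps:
$U{\left(t,q \right)} = 4 + 3 q$ ($U{\left(t,q \right)} = 4 + q 3 = 4 + 3 q$)
$\left(U{\left(128,-165 \right)} - 20161\right) - 24346 = \left(\left(4 + 3 \left(-165\right)\right) - 20161\right) - 24346 = \left(\left(4 - 495\right) - 20161\right) - 24346 = \left(-491 - 20161\right) - 24346 = -20652 - 24346 = -44998$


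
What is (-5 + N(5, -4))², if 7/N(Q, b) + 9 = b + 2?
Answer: 3844/121 ≈ 31.769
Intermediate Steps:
N(Q, b) = 7/(-7 + b) (N(Q, b) = 7/(-9 + (b + 2)) = 7/(-9 + (2 + b)) = 7/(-7 + b))
(-5 + N(5, -4))² = (-5 + 7/(-7 - 4))² = (-5 + 7/(-11))² = (-5 + 7*(-1/11))² = (-5 - 7/11)² = (-62/11)² = 3844/121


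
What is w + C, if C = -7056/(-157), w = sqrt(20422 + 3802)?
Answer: 7056/157 + 4*sqrt(1514) ≈ 200.58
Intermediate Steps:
w = 4*sqrt(1514) (w = sqrt(24224) = 4*sqrt(1514) ≈ 155.64)
C = 7056/157 (C = -7056*(-1)/157 = -63*(-112/157) = 7056/157 ≈ 44.943)
w + C = 4*sqrt(1514) + 7056/157 = 7056/157 + 4*sqrt(1514)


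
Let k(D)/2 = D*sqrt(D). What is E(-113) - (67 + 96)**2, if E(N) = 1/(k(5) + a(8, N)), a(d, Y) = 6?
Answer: -6164011/232 + 5*sqrt(5)/232 ≈ -26569.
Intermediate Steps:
k(D) = 2*D**(3/2) (k(D) = 2*(D*sqrt(D)) = 2*D**(3/2))
E(N) = 1/(6 + 10*sqrt(5)) (E(N) = 1/(2*5**(3/2) + 6) = 1/(2*(5*sqrt(5)) + 6) = 1/(10*sqrt(5) + 6) = 1/(6 + 10*sqrt(5)))
E(-113) - (67 + 96)**2 = (-3/232 + 5*sqrt(5)/232) - (67 + 96)**2 = (-3/232 + 5*sqrt(5)/232) - 1*163**2 = (-3/232 + 5*sqrt(5)/232) - 1*26569 = (-3/232 + 5*sqrt(5)/232) - 26569 = -6164011/232 + 5*sqrt(5)/232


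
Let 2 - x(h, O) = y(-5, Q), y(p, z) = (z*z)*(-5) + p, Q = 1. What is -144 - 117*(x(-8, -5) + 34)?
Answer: -5526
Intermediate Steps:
y(p, z) = p - 5*z**2 (y(p, z) = z**2*(-5) + p = -5*z**2 + p = p - 5*z**2)
x(h, O) = 12 (x(h, O) = 2 - (-5 - 5*1**2) = 2 - (-5 - 5*1) = 2 - (-5 - 5) = 2 - 1*(-10) = 2 + 10 = 12)
-144 - 117*(x(-8, -5) + 34) = -144 - 117*(12 + 34) = -144 - 117*46 = -144 - 5382 = -5526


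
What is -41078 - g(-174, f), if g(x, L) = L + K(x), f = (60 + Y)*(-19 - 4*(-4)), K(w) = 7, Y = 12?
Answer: -40869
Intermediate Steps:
f = -216 (f = (60 + 12)*(-19 - 4*(-4)) = 72*(-19 + 16) = 72*(-3) = -216)
g(x, L) = 7 + L (g(x, L) = L + 7 = 7 + L)
-41078 - g(-174, f) = -41078 - (7 - 216) = -41078 - 1*(-209) = -41078 + 209 = -40869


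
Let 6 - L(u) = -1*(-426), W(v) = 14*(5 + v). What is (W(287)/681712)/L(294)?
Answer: -73/5112840 ≈ -1.4278e-5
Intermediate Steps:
W(v) = 70 + 14*v
L(u) = -420 (L(u) = 6 - (-1)*(-426) = 6 - 1*426 = 6 - 426 = -420)
(W(287)/681712)/L(294) = ((70 + 14*287)/681712)/(-420) = ((70 + 4018)*(1/681712))*(-1/420) = (4088*(1/681712))*(-1/420) = (511/85214)*(-1/420) = -73/5112840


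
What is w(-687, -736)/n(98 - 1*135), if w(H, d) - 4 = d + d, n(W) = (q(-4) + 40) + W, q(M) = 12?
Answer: -1468/15 ≈ -97.867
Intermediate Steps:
n(W) = 52 + W (n(W) = (12 + 40) + W = 52 + W)
w(H, d) = 4 + 2*d (w(H, d) = 4 + (d + d) = 4 + 2*d)
w(-687, -736)/n(98 - 1*135) = (4 + 2*(-736))/(52 + (98 - 1*135)) = (4 - 1472)/(52 + (98 - 135)) = -1468/(52 - 37) = -1468/15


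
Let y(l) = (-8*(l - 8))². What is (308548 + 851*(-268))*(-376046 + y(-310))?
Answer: 490597227200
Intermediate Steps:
y(l) = (64 - 8*l)² (y(l) = (-8*(-8 + l))² = (64 - 8*l)²)
(308548 + 851*(-268))*(-376046 + y(-310)) = (308548 + 851*(-268))*(-376046 + 64*(-8 - 310)²) = (308548 - 228068)*(-376046 + 64*(-318)²) = 80480*(-376046 + 64*101124) = 80480*(-376046 + 6471936) = 80480*6095890 = 490597227200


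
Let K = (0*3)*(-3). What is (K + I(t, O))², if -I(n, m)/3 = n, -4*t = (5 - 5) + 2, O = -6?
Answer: 9/4 ≈ 2.2500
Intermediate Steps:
t = -½ (t = -((5 - 5) + 2)/4 = -(0 + 2)/4 = -¼*2 = -½ ≈ -0.50000)
I(n, m) = -3*n
K = 0 (K = 0*(-3) = 0)
(K + I(t, O))² = (0 - 3*(-½))² = (0 + 3/2)² = (3/2)² = 9/4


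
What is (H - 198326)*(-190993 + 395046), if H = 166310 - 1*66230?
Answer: -20047391038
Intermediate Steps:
H = 100080 (H = 166310 - 66230 = 100080)
(H - 198326)*(-190993 + 395046) = (100080 - 198326)*(-190993 + 395046) = -98246*204053 = -20047391038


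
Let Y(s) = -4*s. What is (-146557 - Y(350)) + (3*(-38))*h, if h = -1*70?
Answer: -137177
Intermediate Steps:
h = -70
(-146557 - Y(350)) + (3*(-38))*h = (-146557 - (-4)*350) + (3*(-38))*(-70) = (-146557 - 1*(-1400)) - 114*(-70) = (-146557 + 1400) + 7980 = -145157 + 7980 = -137177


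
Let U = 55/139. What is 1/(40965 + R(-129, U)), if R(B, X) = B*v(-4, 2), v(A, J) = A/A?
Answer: 1/40836 ≈ 2.4488e-5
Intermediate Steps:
v(A, J) = 1
U = 55/139 (U = 55*(1/139) = 55/139 ≈ 0.39568)
R(B, X) = B (R(B, X) = B*1 = B)
1/(40965 + R(-129, U)) = 1/(40965 - 129) = 1/40836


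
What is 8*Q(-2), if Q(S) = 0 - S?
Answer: 16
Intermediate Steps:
Q(S) = -S
8*Q(-2) = 8*(-1*(-2)) = 8*2 = 16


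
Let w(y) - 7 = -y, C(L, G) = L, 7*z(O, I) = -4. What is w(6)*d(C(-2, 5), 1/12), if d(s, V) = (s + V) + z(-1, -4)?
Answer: -209/84 ≈ -2.4881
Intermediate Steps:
z(O, I) = -4/7 (z(O, I) = (⅐)*(-4) = -4/7)
w(y) = 7 - y
d(s, V) = -4/7 + V + s (d(s, V) = (s + V) - 4/7 = (V + s) - 4/7 = -4/7 + V + s)
w(6)*d(C(-2, 5), 1/12) = (7 - 1*6)*(-4/7 + 1/12 - 2) = (7 - 6)*(-4/7 + 1/12 - 2) = 1*(-209/84) = -209/84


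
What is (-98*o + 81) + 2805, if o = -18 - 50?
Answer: 9550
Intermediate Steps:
o = -68
(-98*o + 81) + 2805 = (-98*(-68) + 81) + 2805 = (6664 + 81) + 2805 = 6745 + 2805 = 9550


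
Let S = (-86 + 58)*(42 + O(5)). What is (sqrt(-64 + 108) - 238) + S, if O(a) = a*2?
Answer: -1694 + 2*sqrt(11) ≈ -1687.4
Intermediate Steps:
O(a) = 2*a
S = -1456 (S = (-86 + 58)*(42 + 2*5) = -28*(42 + 10) = -28*52 = -1456)
(sqrt(-64 + 108) - 238) + S = (sqrt(-64 + 108) - 238) - 1456 = (sqrt(44) - 238) - 1456 = (2*sqrt(11) - 238) - 1456 = (-238 + 2*sqrt(11)) - 1456 = -1694 + 2*sqrt(11)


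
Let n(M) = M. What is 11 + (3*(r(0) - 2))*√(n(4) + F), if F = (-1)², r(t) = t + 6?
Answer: 11 + 12*√5 ≈ 37.833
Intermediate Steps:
r(t) = 6 + t
F = 1
11 + (3*(r(0) - 2))*√(n(4) + F) = 11 + (3*((6 + 0) - 2))*√(4 + 1) = 11 + (3*(6 - 2))*√5 = 11 + (3*4)*√5 = 11 + 12*√5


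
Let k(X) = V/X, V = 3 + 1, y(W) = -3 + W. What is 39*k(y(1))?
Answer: -78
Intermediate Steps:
V = 4
k(X) = 4/X
39*k(y(1)) = 39*(4/(-3 + 1)) = 39*(4/(-2)) = 39*(4*(-½)) = 39*(-2) = -78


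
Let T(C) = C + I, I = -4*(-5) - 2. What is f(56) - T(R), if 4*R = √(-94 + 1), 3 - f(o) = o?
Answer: -71 - I*√93/4 ≈ -71.0 - 2.4109*I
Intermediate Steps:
f(o) = 3 - o
I = 18 (I = 20 - 2 = 18)
R = I*√93/4 (R = √(-94 + 1)/4 = √(-93)/4 = (I*√93)/4 = I*√93/4 ≈ 2.4109*I)
T(C) = 18 + C (T(C) = C + 18 = 18 + C)
f(56) - T(R) = (3 - 1*56) - (18 + I*√93/4) = (3 - 56) + (-18 - I*√93/4) = -53 + (-18 - I*√93/4) = -71 - I*√93/4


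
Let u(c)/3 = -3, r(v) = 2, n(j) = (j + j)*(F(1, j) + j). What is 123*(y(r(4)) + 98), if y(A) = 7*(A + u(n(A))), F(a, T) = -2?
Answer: 6027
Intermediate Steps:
n(j) = 2*j*(-2 + j) (n(j) = (j + j)*(-2 + j) = (2*j)*(-2 + j) = 2*j*(-2 + j))
u(c) = -9 (u(c) = 3*(-3) = -9)
y(A) = -63 + 7*A (y(A) = 7*(A - 9) = 7*(-9 + A) = -63 + 7*A)
123*(y(r(4)) + 98) = 123*((-63 + 7*2) + 98) = 123*((-63 + 14) + 98) = 123*(-49 + 98) = 123*49 = 6027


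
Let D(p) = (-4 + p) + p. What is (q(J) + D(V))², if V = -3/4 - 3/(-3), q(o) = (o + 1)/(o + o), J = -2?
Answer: 169/16 ≈ 10.563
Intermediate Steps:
q(o) = (1 + o)/(2*o) (q(o) = (1 + o)/((2*o)) = (1 + o)*(1/(2*o)) = (1 + o)/(2*o))
V = ¼ (V = -3*¼ - 3*(-⅓) = -¾ + 1 = ¼ ≈ 0.25000)
D(p) = -4 + 2*p
(q(J) + D(V))² = ((½)*(1 - 2)/(-2) + (-4 + 2*(¼)))² = ((½)*(-½)*(-1) + (-4 + ½))² = (¼ - 7/2)² = (-13/4)² = 169/16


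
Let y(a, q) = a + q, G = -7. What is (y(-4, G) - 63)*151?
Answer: -11174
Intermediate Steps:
(y(-4, G) - 63)*151 = ((-4 - 7) - 63)*151 = (-11 - 63)*151 = -74*151 = -11174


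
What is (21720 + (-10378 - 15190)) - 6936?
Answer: -10784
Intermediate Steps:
(21720 + (-10378 - 15190)) - 6936 = (21720 - 25568) - 6936 = -3848 - 6936 = -10784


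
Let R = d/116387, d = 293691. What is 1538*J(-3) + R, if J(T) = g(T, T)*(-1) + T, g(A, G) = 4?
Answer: -1252728751/116387 ≈ -10763.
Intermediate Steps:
J(T) = -4 + T (J(T) = 4*(-1) + T = -4 + T)
R = 293691/116387 ≈ 2.5234
1538*J(-3) + R = 1538*(-4 - 3) + 293691/116387 = 1538*(-7) + 293691/116387 = -10766 + 293691/116387 = -1252728751/116387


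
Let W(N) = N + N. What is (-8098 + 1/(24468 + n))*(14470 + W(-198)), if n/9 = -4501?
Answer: -1828212867406/16041 ≈ -1.1397e+8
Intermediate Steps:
n = -40509 (n = 9*(-4501) = -40509)
W(N) = 2*N
(-8098 + 1/(24468 + n))*(14470 + W(-198)) = (-8098 + 1/(24468 - 40509))*(14470 + 2*(-198)) = (-8098 + 1/(-16041))*(14470 - 396) = (-8098 - 1/16041)*14074 = -129900019/16041*14074 = -1828212867406/16041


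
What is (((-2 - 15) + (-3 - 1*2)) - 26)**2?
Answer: 2304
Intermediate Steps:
(((-2 - 15) + (-3 - 1*2)) - 26)**2 = ((-17 + (-3 - 2)) - 26)**2 = ((-17 - 5) - 26)**2 = (-22 - 26)**2 = (-48)**2 = 2304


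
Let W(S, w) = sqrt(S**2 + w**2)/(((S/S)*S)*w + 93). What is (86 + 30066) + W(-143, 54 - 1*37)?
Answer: 30152 - sqrt(20738)/2338 ≈ 30152.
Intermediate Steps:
W(S, w) = sqrt(S**2 + w**2)/(93 + S*w) (W(S, w) = sqrt(S**2 + w**2)/((1*S)*w + 93) = sqrt(S**2 + w**2)/(S*w + 93) = sqrt(S**2 + w**2)/(93 + S*w))
(86 + 30066) + W(-143, 54 - 1*37) = (86 + 30066) + sqrt((-143)**2 + (54 - 1*37)**2)/(93 - 143*(54 - 1*37)) = 30152 + sqrt(20449 + (54 - 37)**2)/(93 - 143*(54 - 37)) = 30152 + sqrt(20449 + 17**2)/(93 - 143*17) = 30152 + sqrt(20449 + 289)/(93 - 2431) = 30152 + sqrt(20738)/(-2338) = 30152 - sqrt(20738)/2338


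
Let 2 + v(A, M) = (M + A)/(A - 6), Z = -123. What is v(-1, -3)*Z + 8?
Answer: 1286/7 ≈ 183.71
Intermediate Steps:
v(A, M) = -2 + (A + M)/(-6 + A) (v(A, M) = -2 + (M + A)/(A - 6) = -2 + (A + M)/(-6 + A))
v(-1, -3)*Z + 8 = ((12 - 3 - 1*(-1))/(-6 - 1))*(-123) + 8 = ((12 - 3 + 1)/(-7))*(-123) + 8 = -⅐*10*(-123) + 8 = -10/7*(-123) + 8 = 1230/7 + 8 = 1286/7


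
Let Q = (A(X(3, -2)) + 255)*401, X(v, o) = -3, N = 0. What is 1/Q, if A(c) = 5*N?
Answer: 1/102255 ≈ 9.7795e-6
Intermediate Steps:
A(c) = 0 (A(c) = 5*0 = 0)
Q = 102255 (Q = (0 + 255)*401 = 255*401 = 102255)
1/Q = 1/102255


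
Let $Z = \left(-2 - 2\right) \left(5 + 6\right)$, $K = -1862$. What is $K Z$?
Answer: $81928$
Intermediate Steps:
$Z = -44$ ($Z = \left(-4\right) 11 = -44$)
$K Z = \left(-1862\right) \left(-44\right) = 81928$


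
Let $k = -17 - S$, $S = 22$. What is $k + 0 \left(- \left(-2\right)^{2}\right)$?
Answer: $-39$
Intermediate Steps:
$k = -39$ ($k = -17 - 22 = -39$)
$k + 0 \left(- \left(-2\right)^{2}\right) = -39 + 0 \left(- \left(-2\right)^{2}\right) = -39 + 0 \left(\left(-1\right) 4\right) = -39 + 0 \left(-4\right) = -39 + 0 = -39$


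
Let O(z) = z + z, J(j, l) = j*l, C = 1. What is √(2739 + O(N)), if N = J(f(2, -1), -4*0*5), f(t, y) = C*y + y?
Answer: √2739 ≈ 52.335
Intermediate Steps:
f(t, y) = 2*y (f(t, y) = 1*y + y = y + y = 2*y)
N = 0 (N = (2*(-1))*(-4*0*5) = -0*5 = -2*0 = 0)
O(z) = 2*z
√(2739 + O(N)) = √(2739 + 2*0) = √(2739 + 0) = √2739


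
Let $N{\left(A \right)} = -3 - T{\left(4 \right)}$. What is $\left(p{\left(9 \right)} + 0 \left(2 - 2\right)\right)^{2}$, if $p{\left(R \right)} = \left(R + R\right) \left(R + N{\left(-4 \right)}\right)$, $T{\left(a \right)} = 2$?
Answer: $5184$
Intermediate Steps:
$N{\left(A \right)} = -5$ ($N{\left(A \right)} = -3 - 2 = -5$)
$p{\left(R \right)} = 2 R \left(-5 + R\right)$ ($p{\left(R \right)} = \left(R + R\right) \left(R - 5\right) = 2 R \left(-5 + R\right)$)
$\left(p{\left(9 \right)} + 0 \left(2 - 2\right)\right)^{2} = \left(2 \cdot 9 \left(-5 + 9\right) + 0 \left(2 - 2\right)\right)^{2} = \left(2 \cdot 9 \cdot 4 + 0 \cdot 0\right)^{2} = \left(72 + 0\right)^{2} = 72^{2} = 5184$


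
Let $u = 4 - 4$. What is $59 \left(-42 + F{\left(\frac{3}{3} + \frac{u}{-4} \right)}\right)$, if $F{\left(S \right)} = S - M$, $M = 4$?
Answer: $-2655$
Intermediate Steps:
$u = 0$ ($u = 4 - 4 = 0$)
$F{\left(S \right)} = -4 + S$ ($F{\left(S \right)} = S - 4 = -4 + S$)
$59 \left(-42 + F{\left(\frac{3}{3} + \frac{u}{-4} \right)}\right) = 59 \left(-42 + \left(-4 + \left(\frac{3}{3} + \frac{0}{-4}\right)\right)\right) = 59 \left(-42 + \left(-4 + \left(3 \cdot \frac{1}{3} + 0 \left(- \frac{1}{4}\right)\right)\right)\right) = 59 \left(-42 + \left(-4 + \left(1 + 0\right)\right)\right) = 59 \left(-42 + \left(-4 + 1\right)\right) = 59 \left(-42 - 3\right) = 59 \left(-45\right) = -2655$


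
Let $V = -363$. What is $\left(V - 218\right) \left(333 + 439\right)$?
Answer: $-448532$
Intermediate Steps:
$\left(V - 218\right) \left(333 + 439\right) = \left(-363 - 218\right) \left(333 + 439\right) = \left(-581\right) 772 = -448532$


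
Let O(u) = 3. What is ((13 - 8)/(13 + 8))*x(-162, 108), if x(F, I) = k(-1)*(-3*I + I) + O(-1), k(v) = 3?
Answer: -1075/7 ≈ -153.57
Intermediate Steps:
x(F, I) = 3 - 6*I (x(F, I) = 3*(-3*I + I) + 3 = 3*(-2*I) + 3 = -6*I + 3 = 3 - 6*I)
((13 - 8)/(13 + 8))*x(-162, 108) = ((13 - 8)/(13 + 8))*(3 - 6*108) = (5/21)*(3 - 648) = (5*(1/21))*(-645) = (5/21)*(-645) = -1075/7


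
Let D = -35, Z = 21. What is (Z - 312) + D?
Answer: -326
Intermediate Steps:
(Z - 312) + D = (21 - 312) - 35 = -291 - 35 = -326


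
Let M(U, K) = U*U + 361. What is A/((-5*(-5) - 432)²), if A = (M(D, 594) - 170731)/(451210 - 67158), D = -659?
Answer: 263911/63617829748 ≈ 4.1484e-6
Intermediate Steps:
M(U, K) = 361 + U² (M(U, K) = U² + 361 = 361 + U²)
A = 263911/384052 (A = ((361 + (-659)²) - 170731)/(451210 - 67158) = ((361 + 434281) - 170731)/384052 = (434642 - 170731)*(1/384052) = 263911*(1/384052) = 263911/384052 ≈ 0.68717)
A/((-5*(-5) - 432)²) = 263911/(384052*((-5*(-5) - 432)²)) = 263911/(384052*((25 - 432)²)) = 263911/(384052*((-407)²)) = (263911/384052)/165649 = (263911/384052)*(1/165649) = 263911/63617829748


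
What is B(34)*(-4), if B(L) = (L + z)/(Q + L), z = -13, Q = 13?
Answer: -84/47 ≈ -1.7872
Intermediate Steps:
B(L) = (-13 + L)/(13 + L) (B(L) = (L - 13)/(13 + L) = (-13 + L)/(13 + L))
B(34)*(-4) = ((-13 + 34)/(13 + 34))*(-4) = (21/47)*(-4) = -84/47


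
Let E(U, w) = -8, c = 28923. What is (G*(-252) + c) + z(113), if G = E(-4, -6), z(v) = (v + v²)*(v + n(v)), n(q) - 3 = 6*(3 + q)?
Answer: 10491123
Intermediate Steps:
n(q) = 21 + 6*q (n(q) = 3 + 6*(3 + q) = 3 + (18 + 6*q) = 21 + 6*q)
z(v) = (21 + 7*v)*(v + v²) (z(v) = (v + v²)*(v + (21 + 6*v)) = (v + v²)*(21 + 7*v) = (21 + 7*v)*(v + v²))
G = -8
(G*(-252) + c) + z(113) = (-8*(-252) + 28923) + 7*113*(3 + 113² + 4*113) = (2016 + 28923) + 7*113*(3 + 12769 + 452) = 30939 + 7*113*13224 = 30939 + 10460184 = 10491123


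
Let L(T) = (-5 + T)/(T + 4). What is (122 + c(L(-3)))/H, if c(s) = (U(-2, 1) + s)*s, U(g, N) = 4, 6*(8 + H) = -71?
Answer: -132/17 ≈ -7.7647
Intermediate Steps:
H = -119/6 (H = -8 + (⅙)*(-71) = -8 - 71/6 = -119/6 ≈ -19.833)
L(T) = (-5 + T)/(4 + T)
c(s) = s*(4 + s) (c(s) = (4 + s)*s = s*(4 + s))
(122 + c(L(-3)))/H = (122 + ((-5 - 3)/(4 - 3))*(4 + (-5 - 3)/(4 - 3)))/(-119/6) = -6*(122 + (-8/1)*(4 - 8/1))/119 = -6*(122 + (1*(-8))*(4 + 1*(-8)))/119 = -6*(122 - 8*(4 - 8))/119 = -6*(122 - 8*(-4))/119 = -6*(122 + 32)/119 = -6/119*154 = -132/17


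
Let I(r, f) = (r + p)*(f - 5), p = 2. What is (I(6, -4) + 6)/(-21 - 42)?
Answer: 22/21 ≈ 1.0476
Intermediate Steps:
I(r, f) = (-5 + f)*(2 + r) (I(r, f) = (r + 2)*(f - 5) = (2 + r)*(-5 + f) = (-5 + f)*(2 + r))
(I(6, -4) + 6)/(-21 - 42) = ((-10 - 5*6 + 2*(-4) - 4*6) + 6)/(-21 - 42) = ((-10 - 30 - 8 - 24) + 6)/(-63) = -(-72 + 6)/63 = -1/63*(-66) = 22/21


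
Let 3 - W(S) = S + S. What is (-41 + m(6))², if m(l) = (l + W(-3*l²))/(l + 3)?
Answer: 256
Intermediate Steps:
W(S) = 3 - 2*S (W(S) = 3 - (S + S) = 3 - 2*S)
m(l) = (3 + l + 6*l²)/(3 + l) (m(l) = (l + (3 - (-6)*l²))/(l + 3) = (l + (3 + 6*l²))/(3 + l) = (3 + l + 6*l²)/(3 + l))
(-41 + m(6))² = (-41 + (3 + 6 + 6*6²)/(3 + 6))² = (-41 + (3 + 6 + 6*36)/9)² = (-41 + (3 + 6 + 216)/9)² = (-41 + (⅑)*225)² = (-41 + 25)² = (-16)² = 256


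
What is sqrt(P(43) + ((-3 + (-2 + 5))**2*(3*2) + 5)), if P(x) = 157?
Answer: 9*sqrt(2) ≈ 12.728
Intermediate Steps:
sqrt(P(43) + ((-3 + (-2 + 5))**2*(3*2) + 5)) = sqrt(157 + ((-3 + (-2 + 5))**2*(3*2) + 5)) = sqrt(157 + ((-3 + 3)**2*6 + 5)) = sqrt(157 + (0**2*6 + 5)) = sqrt(157 + (0*6 + 5)) = sqrt(157 + (0 + 5)) = sqrt(157 + 5) = sqrt(162) = 9*sqrt(2)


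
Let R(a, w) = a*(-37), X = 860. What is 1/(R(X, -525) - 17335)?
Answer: -1/49155 ≈ -2.0344e-5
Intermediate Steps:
R(a, w) = -37*a
1/(R(X, -525) - 17335) = 1/(-37*860 - 17335) = 1/(-31820 - 17335) = 1/(-49155) = -1/49155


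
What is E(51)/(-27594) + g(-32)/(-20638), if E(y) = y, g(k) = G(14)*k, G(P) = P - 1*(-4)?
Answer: 2473601/94914162 ≈ 0.026061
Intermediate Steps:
G(P) = 4 + P (G(P) = P + 4 = 4 + P)
g(k) = 18*k (g(k) = (4 + 14)*k = 18*k)
E(51)/(-27594) + g(-32)/(-20638) = 51/(-27594) + (18*(-32))/(-20638) = 51*(-1/27594) - 576*(-1/20638) = -17/9198 + 288/10319 = 2473601/94914162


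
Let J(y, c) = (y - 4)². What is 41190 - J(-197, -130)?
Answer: 789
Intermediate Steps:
J(y, c) = (-4 + y)²
41190 - J(-197, -130) = 41190 - (-4 - 197)² = 41190 - 1*(-201)² = 41190 - 1*40401 = 41190 - 40401 = 789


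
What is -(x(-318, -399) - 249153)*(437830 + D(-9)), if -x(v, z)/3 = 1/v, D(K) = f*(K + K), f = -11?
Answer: 5784207266038/53 ≈ 1.0914e+11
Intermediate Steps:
D(K) = -22*K (D(K) = -11*(K + K) = -22*K)
x(v, z) = -3/v
-(x(-318, -399) - 249153)*(437830 + D(-9)) = -(-3/(-318) - 249153)*(437830 - 22*(-9)) = -(-3*(-1/318) - 249153)*(437830 + 198) = -(1/106 - 249153)*438028 = -(-26410217)*438028/106 = -1*(-5784207266038/53) = 5784207266038/53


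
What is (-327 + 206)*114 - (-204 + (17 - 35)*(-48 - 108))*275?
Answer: -729894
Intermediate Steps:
(-327 + 206)*114 - (-204 + (17 - 35)*(-48 - 108))*275 = -121*114 - (-204 - 18*(-156))*275 = -13794 - (-204 + 2808)*275 = -13794 - 2604*275 = -13794 - 1*716100 = -13794 - 716100 = -729894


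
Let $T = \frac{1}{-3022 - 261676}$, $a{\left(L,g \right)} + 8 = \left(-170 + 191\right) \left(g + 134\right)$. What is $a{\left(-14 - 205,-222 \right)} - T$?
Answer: $- \frac{491279487}{264698} \approx -1856.0$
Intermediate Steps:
$a{\left(L,g \right)} = 2806 + 21 g$ ($a{\left(L,g \right)} = -8 + \left(-170 + 191\right) \left(g + 134\right) = -8 + 21 \left(134 + g\right) = -8 + \left(2814 + 21 g\right) = 2806 + 21 g$)
$T = - \frac{1}{264698}$ ($T = \frac{1}{-3022 - 261676} = \frac{1}{-264698} = - \frac{1}{264698} \approx -3.7779 \cdot 10^{-6}$)
$a{\left(-14 - 205,-222 \right)} - T = \left(2806 + 21 \left(-222\right)\right) - - \frac{1}{264698} = \left(2806 - 4662\right) + \frac{1}{264698} = -1856 + \frac{1}{264698} = - \frac{491279487}{264698}$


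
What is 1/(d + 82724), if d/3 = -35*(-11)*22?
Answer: 1/108134 ≈ 9.2478e-6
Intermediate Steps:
d = 25410 (d = 3*(-35*(-11)*22) = 3*(385*22) = 3*8470 = 25410)
1/(d + 82724) = 1/(25410 + 82724) = 1/108134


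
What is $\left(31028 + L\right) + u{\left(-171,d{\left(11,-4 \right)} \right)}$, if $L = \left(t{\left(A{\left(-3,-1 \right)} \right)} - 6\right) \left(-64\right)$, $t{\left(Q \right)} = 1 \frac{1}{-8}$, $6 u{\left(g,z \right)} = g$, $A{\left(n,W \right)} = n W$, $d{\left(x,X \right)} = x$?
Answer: $\frac{62783}{2} \approx 31392.0$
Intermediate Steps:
$A{\left(n,W \right)} = W n$
$u{\left(g,z \right)} = \frac{g}{6}$
$t{\left(Q \right)} = - \frac{1}{8}$ ($t{\left(Q \right)} = 1 \left(- \frac{1}{8}\right) = - \frac{1}{8}$)
$L = 392$ ($L = \left(- \frac{1}{8} - 6\right) \left(-64\right) = \left(- \frac{49}{8}\right) \left(-64\right) = 392$)
$\left(31028 + L\right) + u{\left(-171,d{\left(11,-4 \right)} \right)} = \left(31028 + 392\right) + \frac{1}{6} \left(-171\right) = 31420 - \frac{57}{2} = \frac{62783}{2}$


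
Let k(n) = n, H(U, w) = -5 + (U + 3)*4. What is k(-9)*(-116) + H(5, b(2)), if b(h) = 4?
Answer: 1071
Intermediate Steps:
H(U, w) = 7 + 4*U (H(U, w) = -5 + (3 + U)*4 = -5 + (12 + 4*U) = 7 + 4*U)
k(-9)*(-116) + H(5, b(2)) = -9*(-116) + (7 + 4*5) = 1044 + (7 + 20) = 1044 + 27 = 1071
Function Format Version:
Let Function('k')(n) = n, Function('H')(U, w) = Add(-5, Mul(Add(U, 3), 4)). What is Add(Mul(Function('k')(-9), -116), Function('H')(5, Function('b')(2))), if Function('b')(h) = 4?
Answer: 1071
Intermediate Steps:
Function('H')(U, w) = Add(7, Mul(4, U)) (Function('H')(U, w) = Add(-5, Mul(Add(3, U), 4)) = Add(-5, Add(12, Mul(4, U))) = Add(7, Mul(4, U)))
Add(Mul(Function('k')(-9), -116), Function('H')(5, Function('b')(2))) = Add(Mul(-9, -116), Add(7, Mul(4, 5))) = Add(1044, Add(7, 20)) = Add(1044, 27) = 1071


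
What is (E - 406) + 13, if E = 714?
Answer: 321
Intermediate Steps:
(E - 406) + 13 = (714 - 406) + 13 = 308 + 13 = 321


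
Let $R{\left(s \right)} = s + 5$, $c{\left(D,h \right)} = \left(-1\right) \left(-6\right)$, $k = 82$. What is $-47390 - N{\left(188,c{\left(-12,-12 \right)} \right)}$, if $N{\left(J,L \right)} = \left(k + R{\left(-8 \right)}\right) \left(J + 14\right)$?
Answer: $-63348$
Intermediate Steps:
$c{\left(D,h \right)} = 6$
$R{\left(s \right)} = 5 + s$
$N{\left(J,L \right)} = 1106 + 79 J$ ($N{\left(J,L \right)} = \left(82 + \left(5 - 8\right)\right) \left(J + 14\right) = \left(82 - 3\right) \left(14 + J\right) = 79 \left(14 + J\right) = 1106 + 79 J$)
$-47390 - N{\left(188,c{\left(-12,-12 \right)} \right)} = -47390 - \left(1106 + 79 \cdot 188\right) = -47390 - \left(1106 + 14852\right) = -47390 - 15958 = -63348$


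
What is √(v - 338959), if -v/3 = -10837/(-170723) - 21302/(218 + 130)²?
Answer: I*√1691598538799022/70644 ≈ 582.2*I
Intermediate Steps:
v = 1381889/4097352 (v = -3*(-10837/(-170723) - 21302/(218 + 130)²) = -3*(-10837*(-1/170723) - 21302/(348²)) = -3*(10837/170723 - 21302/121104) = -3*(10837/170723 - 21302*1/121104) = -3*(10837/170723 - 10651/60552) = -3*(-1381889/12292056) = 1381889/4097352 ≈ 0.33726)
√(v - 338959) = √(1381889/4097352 - 338959) = √(-1388832954679/4097352) = I*√1691598538799022/70644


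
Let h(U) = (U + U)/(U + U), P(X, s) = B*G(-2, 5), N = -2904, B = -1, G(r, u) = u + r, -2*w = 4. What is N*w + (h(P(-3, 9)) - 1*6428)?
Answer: -619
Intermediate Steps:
w = -2 (w = -1/2*4 = -2)
G(r, u) = r + u
P(X, s) = -3 (P(X, s) = -(-2 + 5) = -1*3 = -3)
h(U) = 1 (h(U) = (2*U)/((2*U)) = (2*U)*(1/(2*U)) = 1)
N*w + (h(P(-3, 9)) - 1*6428) = -2904*(-2) + (1 - 1*6428) = 5808 + (1 - 6428) = 5808 - 6427 = -619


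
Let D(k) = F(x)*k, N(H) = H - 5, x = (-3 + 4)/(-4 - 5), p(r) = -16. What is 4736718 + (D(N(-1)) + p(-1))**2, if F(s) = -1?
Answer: 4736818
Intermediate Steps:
x = -1/9 (x = 1/(-9) = 1*(-1/9) = -1/9 ≈ -0.11111)
N(H) = -5 + H
D(k) = -k
4736718 + (D(N(-1)) + p(-1))**2 = 4736718 + (-(-5 - 1) - 16)**2 = 4736718 + (-1*(-6) - 16)**2 = 4736718 + (6 - 16)**2 = 4736718 + (-10)**2 = 4736718 + 100 = 4736818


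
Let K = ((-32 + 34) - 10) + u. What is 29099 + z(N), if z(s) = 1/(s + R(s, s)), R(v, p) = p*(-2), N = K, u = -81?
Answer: 2589812/89 ≈ 29099.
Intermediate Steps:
K = -89 (K = ((-32 + 34) - 10) - 81 = (2 - 10) - 81 = -8 - 81 = -89)
N = -89
R(v, p) = -2*p
z(s) = -1/s (z(s) = 1/(s - 2*s) = 1/(-s) = -1/s)
29099 + z(N) = 29099 - 1/(-89) = 29099 - 1*(-1/89) = 29099 + 1/89 = 2589812/89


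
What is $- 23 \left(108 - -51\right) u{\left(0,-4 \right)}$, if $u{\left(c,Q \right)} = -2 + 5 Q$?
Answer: $80454$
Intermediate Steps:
$- 23 \left(108 - -51\right) u{\left(0,-4 \right)} = - 23 \left(108 - -51\right) \left(-2 + 5 \left(-4\right)\right) = - 23 \left(108 + 51\right) \left(-2 - 20\right) = \left(-23\right) 159 \left(-22\right) = \left(-3657\right) \left(-22\right) = 80454$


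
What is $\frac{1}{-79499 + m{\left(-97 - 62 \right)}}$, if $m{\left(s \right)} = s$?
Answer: $- \frac{1}{79658} \approx -1.2554 \cdot 10^{-5}$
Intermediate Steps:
$\frac{1}{-79499 + m{\left(-97 - 62 \right)}} = \frac{1}{-79499 - 159} = \frac{1}{-79658} = - \frac{1}{79658}$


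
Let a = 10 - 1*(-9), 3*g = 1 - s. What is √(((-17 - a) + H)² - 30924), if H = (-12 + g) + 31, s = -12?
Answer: 2*I*√69218/3 ≈ 175.4*I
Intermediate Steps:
g = 13/3 (g = (1 - 1*(-12))/3 = (1 + 12)/3 = (⅓)*13 = 13/3 ≈ 4.3333)
a = 19 (a = 10 + 9 = 19)
H = 70/3 (H = (-12 + 13/3) + 31 = -23/3 + 31 = 70/3 ≈ 23.333)
√(((-17 - a) + H)² - 30924) = √(((-17 - 1*19) + 70/3)² - 30924) = √(((-17 - 19) + 70/3)² - 30924) = √((-36 + 70/3)² - 30924) = √((-38/3)² - 30924) = √(1444/9 - 30924) = √(-276872/9) = 2*I*√69218/3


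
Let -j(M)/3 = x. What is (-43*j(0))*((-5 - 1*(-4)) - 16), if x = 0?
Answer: 0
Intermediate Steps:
j(M) = 0 (j(M) = -3*0 = 0)
(-43*j(0))*((-5 - 1*(-4)) - 16) = (-43*0)*((-5 - 1*(-4)) - 16) = 0*((-5 + 4) - 16) = 0*(-1 - 16) = 0*(-17) = 0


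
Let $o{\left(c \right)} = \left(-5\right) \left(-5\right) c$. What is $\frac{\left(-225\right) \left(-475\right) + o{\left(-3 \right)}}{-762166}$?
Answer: $- \frac{53400}{381083} \approx -0.14013$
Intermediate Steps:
$o{\left(c \right)} = 25 c$
$\frac{\left(-225\right) \left(-475\right) + o{\left(-3 \right)}}{-762166} = \frac{\left(-225\right) \left(-475\right) + 25 \left(-3\right)}{-762166} = \left(106875 - 75\right) \left(- \frac{1}{762166}\right) = 106800 \left(- \frac{1}{762166}\right) = - \frac{53400}{381083}$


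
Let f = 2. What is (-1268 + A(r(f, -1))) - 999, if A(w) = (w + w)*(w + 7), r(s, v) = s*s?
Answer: -2179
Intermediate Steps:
r(s, v) = s²
A(w) = 2*w*(7 + w) (A(w) = (2*w)*(7 + w) = 2*w*(7 + w))
(-1268 + A(r(f, -1))) - 999 = (-1268 + 2*2²*(7 + 2²)) - 999 = (-1268 + 2*4*(7 + 4)) - 999 = (-1268 + 2*4*11) - 999 = (-1268 + 88) - 999 = -1180 - 999 = -2179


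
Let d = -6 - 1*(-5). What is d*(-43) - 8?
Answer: 35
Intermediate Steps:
d = -1 (d = -6 + 5 = -1)
d*(-43) - 8 = -1*(-43) - 8 = 43 - 8 = 35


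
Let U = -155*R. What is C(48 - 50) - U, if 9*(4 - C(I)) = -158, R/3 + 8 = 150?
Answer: 594464/9 ≈ 66052.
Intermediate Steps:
R = 426 (R = -24 + 3*150 = -24 + 450 = 426)
C(I) = 194/9 (C(I) = 4 - 1/9*(-158) = 4 + 158/9 = 194/9)
U = -66030 (U = -155*426 = -66030)
C(48 - 50) - U = 194/9 - 1*(-66030) = 194/9 + 66030 = 594464/9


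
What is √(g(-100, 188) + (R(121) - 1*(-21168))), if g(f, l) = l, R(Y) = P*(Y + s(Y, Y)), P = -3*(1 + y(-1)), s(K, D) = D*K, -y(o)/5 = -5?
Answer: 4*I*√70630 ≈ 1063.1*I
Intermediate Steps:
y(o) = 25 (y(o) = -5*(-5) = 25)
P = -78 (P = -3*(1 + 25) = -3*26 = -78)
R(Y) = -78*Y - 78*Y² (R(Y) = -78*(Y + Y*Y) = -78*(Y + Y²) = -78*Y - 78*Y²)
√(g(-100, 188) + (R(121) - 1*(-21168))) = √(188 + (78*121*(-1 - 1*121) - 1*(-21168))) = √(188 + (78*121*(-1 - 121) + 21168)) = √(188 + (78*121*(-122) + 21168)) = √(188 + (-1151436 + 21168)) = √(188 - 1130268) = √(-1130080) = 4*I*√70630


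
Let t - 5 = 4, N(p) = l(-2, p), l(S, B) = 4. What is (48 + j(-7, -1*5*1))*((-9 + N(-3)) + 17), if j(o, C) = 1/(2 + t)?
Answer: 6348/11 ≈ 577.09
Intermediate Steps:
N(p) = 4
t = 9 (t = 5 + 4 = 9)
j(o, C) = 1/11 (j(o, C) = 1/(2 + 9) = 1/11)
(48 + j(-7, -1*5*1))*((-9 + N(-3)) + 17) = (48 + 1/11)*((-9 + 4) + 17) = 529*(-5 + 17)/11 = (529/11)*12 = 6348/11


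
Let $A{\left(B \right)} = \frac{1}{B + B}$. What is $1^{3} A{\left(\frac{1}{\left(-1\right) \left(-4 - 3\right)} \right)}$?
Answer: $\frac{7}{2} \approx 3.5$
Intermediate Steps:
$A{\left(B \right)} = \frac{1}{2 B}$
$1^{3} A{\left(\frac{1}{\left(-1\right) \left(-4 - 3\right)} \right)} = 1^{3} \frac{1}{2 \frac{1}{\left(-1\right) \left(-4 - 3\right)}} = 1 \frac{1}{2 \frac{1}{\left(-1\right) \left(-7\right)}} = 1 \frac{1}{2 \cdot \frac{1}{7}} = 1 \frac{\frac{1}{\frac{1}{7}}}{2} = 1 \cdot \frac{1}{2} \cdot 7 = 1 \cdot \frac{7}{2} = \frac{7}{2}$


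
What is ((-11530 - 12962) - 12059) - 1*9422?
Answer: -45973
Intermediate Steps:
((-11530 - 12962) - 12059) - 1*9422 = (-24492 - 12059) - 9422 = -36551 - 9422 = -45973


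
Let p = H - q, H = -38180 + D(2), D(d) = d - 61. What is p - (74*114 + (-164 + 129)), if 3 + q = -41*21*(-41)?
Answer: -81938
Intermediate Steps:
D(d) = -61 + d
H = -38239 (H = -38180 + (-61 + 2) = -38180 - 59 = -38239)
q = 35298 (q = -3 - 41*21*(-41) = -3 - 861*(-41) = -3 + 35301 = 35298)
p = -73537 (p = -38239 - 1*35298 = -38239 - 35298 = -73537)
p - (74*114 + (-164 + 129)) = -73537 - (74*114 + (-164 + 129)) = -73537 - (8436 - 35) = -73537 - 1*8401 = -73537 - 8401 = -81938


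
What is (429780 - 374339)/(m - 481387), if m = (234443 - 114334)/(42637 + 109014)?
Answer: -8407683091/73002699828 ≈ -0.11517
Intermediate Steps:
m = 120109/151651 ≈ 0.79201
(429780 - 374339)/(m - 481387) = (429780 - 374339)/(120109/151651 - 481387) = 55441/(-73002699828/151651) = 55441*(-151651/73002699828) = -8407683091/73002699828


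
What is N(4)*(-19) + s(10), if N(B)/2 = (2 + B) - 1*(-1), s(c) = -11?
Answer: -277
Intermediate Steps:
N(B) = 6 + 2*B (N(B) = 2*((2 + B) - 1*(-1)) = 2*((2 + B) + 1) = 2*(3 + B) = 6 + 2*B)
N(4)*(-19) + s(10) = (6 + 2*4)*(-19) - 11 = (6 + 8)*(-19) - 11 = 14*(-19) - 11 = -266 - 11 = -277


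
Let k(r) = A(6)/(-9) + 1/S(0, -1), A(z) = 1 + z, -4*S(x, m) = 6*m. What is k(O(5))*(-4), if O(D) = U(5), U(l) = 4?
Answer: 4/9 ≈ 0.44444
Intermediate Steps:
O(D) = 4
S(x, m) = -3*m/2
k(r) = -⅑ (k(r) = (1 + 6)/(-9) + 1/(-3/2*(-1)) = 7*(-⅑) + 1/(3/2) = -7/9 + 1*(⅔) = -7/9 + ⅔ = -⅑)
k(O(5))*(-4) = -⅑*(-4) = 4/9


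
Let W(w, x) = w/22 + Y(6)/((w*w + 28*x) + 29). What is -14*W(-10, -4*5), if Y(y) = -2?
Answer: 29862/4741 ≈ 6.2987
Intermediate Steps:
W(w, x) = -2/(29 + w**2 + 28*x) + w/22 (W(w, x) = w/22 - 2/((w*w + 28*x) + 29) = w*(1/22) - 2/((w**2 + 28*x) + 29) = w/22 - 2/(29 + w**2 + 28*x) = -2/(29 + w**2 + 28*x) + w/22)
-14*W(-10, -4*5) = -7*(-44 + (-10)**3 + 29*(-10) + 28*(-10)*(-4*5))/(11*(29 + (-10)**2 + 28*(-4*5))) = -7*(-44 - 1000 - 290 + 28*(-10)*(-20))/(11*(29 + 100 + 28*(-20))) = -7*(-44 - 1000 - 290 + 5600)/(11*(29 + 100 - 560)) = -7*4266/(11*(-431)) = -7*(-1)*4266/(11*431) = -14*(-2133/4741) = 29862/4741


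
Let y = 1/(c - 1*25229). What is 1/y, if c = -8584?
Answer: -33813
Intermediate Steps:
y = -1/33813 (y = 1/(-8584 - 1*25229) = 1/(-8584 - 25229) = 1/(-33813) = -1/33813 ≈ -2.9574e-5)
1/y = 1/(-1/33813) = -33813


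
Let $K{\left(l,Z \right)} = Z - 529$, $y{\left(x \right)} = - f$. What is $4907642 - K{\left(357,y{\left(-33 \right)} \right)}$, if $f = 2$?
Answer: $4908173$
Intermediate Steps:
$y{\left(x \right)} = -2$ ($y{\left(x \right)} = \left(-1\right) 2 = -2$)
$K{\left(l,Z \right)} = -529 + Z$ ($K{\left(l,Z \right)} = Z - 529 = -529 + Z$)
$4907642 - K{\left(357,y{\left(-33 \right)} \right)} = 4907642 - \left(-529 - 2\right) = 4907642 - -531 = 4907642 + 531 = 4908173$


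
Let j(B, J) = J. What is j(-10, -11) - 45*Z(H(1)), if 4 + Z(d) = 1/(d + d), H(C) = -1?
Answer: 383/2 ≈ 191.50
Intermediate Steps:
Z(d) = -4 + 1/(2*d) (Z(d) = -4 + 1/(d + d) = -4 + 1/(2*d))
j(-10, -11) - 45*Z(H(1)) = -11 - 45*(-4 + (½)/(-1)) = -11 - 45*(-4 + (½)*(-1)) = -11 - 45*(-4 - ½) = -11 - 45*(-9/2) = -11 + 405/2 = 383/2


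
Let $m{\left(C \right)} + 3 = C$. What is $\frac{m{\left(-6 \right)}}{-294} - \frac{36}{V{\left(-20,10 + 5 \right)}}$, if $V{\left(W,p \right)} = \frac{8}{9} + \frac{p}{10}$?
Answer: $- \frac{63375}{4214} \approx -15.039$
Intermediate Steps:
$m{\left(C \right)} = -3 + C$
$V{\left(W,p \right)} = \frac{8}{9} + \frac{p}{10}$ ($V{\left(W,p \right)} = 8 \cdot \frac{1}{9} + p \frac{1}{10} = \frac{8}{9} + \frac{p}{10}$)
$\frac{m{\left(-6 \right)}}{-294} - \frac{36}{V{\left(-20,10 + 5 \right)}} = \frac{-3 - 6}{-294} - \frac{36}{\frac{8}{9} + \frac{10 + 5}{10}} = \left(-9\right) \left(- \frac{1}{294}\right) - \frac{36}{\frac{8}{9} + \frac{1}{10} \cdot 15} = \frac{3}{98} - \frac{36}{\frac{8}{9} + \frac{3}{2}} = \frac{3}{98} - \frac{36}{\frac{43}{18}} = \frac{3}{98} - \frac{648}{43} = - \frac{63375}{4214}$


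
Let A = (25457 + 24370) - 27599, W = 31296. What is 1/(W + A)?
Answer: 1/53524 ≈ 1.8683e-5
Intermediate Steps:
A = 22228 (A = 49827 - 27599 = 22228)
1/(W + A) = 1/(31296 + 22228) = 1/53524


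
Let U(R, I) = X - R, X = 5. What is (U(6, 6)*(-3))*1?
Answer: 3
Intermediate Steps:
U(R, I) = 5 - R
(U(6, 6)*(-3))*1 = ((5 - 1*6)*(-3))*1 = ((5 - 6)*(-3))*1 = -1*(-3)*1 = 3*1 = 3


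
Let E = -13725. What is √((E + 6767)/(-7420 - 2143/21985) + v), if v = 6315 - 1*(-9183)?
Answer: 2*√103113161521096565573/163130843 ≈ 124.49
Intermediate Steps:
v = 15498 (v = 6315 + 9183 = 15498)
√((E + 6767)/(-7420 - 2143/21985) + v) = √((-13725 + 6767)/(-7420 - 2143/21985) + 15498) = √(-6958/(-7420 - 2143*1/21985) + 15498) = √(-6958/(-7420 - 2143/21985) + 15498) = √(-6958/(-163130843/21985) + 15498) = √(-6958*(-21985/163130843) + 15498) = √(152971630/163130843 + 15498) = √(2528354776444/163130843) = 2*√103113161521096565573/163130843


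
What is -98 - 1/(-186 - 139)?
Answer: -31849/325 ≈ -97.997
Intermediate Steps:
-98 - 1/(-186 - 139) = -98 - 1/(-325) = -98 - 1*(-1/325) = -98 + 1/325 = -31849/325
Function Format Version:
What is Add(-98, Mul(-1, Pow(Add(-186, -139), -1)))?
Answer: Rational(-31849, 325) ≈ -97.997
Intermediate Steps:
Add(-98, Mul(-1, Pow(Add(-186, -139), -1))) = Add(-98, Mul(-1, Pow(-325, -1))) = Add(-98, Mul(-1, Rational(-1, 325))) = Add(-98, Rational(1, 325)) = Rational(-31849, 325)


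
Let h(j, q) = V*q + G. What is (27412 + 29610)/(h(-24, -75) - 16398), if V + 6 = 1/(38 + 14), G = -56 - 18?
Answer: -2965144/833219 ≈ -3.5587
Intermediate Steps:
G = -74
V = -311/52 (V = -6 + 1/(38 + 14) = -6 + 1/52 = -311/52 ≈ -5.9808)
h(j, q) = -74 - 311*q/52 (h(j, q) = -311*q/52 - 74 = -74 - 311*q/52)
(27412 + 29610)/(h(-24, -75) - 16398) = (27412 + 29610)/((-74 - 311/52*(-75)) - 16398) = 57022/((-74 + 23325/52) - 16398) = 57022/(19477/52 - 16398) = 57022/(-833219/52) = 57022*(-52/833219) = -2965144/833219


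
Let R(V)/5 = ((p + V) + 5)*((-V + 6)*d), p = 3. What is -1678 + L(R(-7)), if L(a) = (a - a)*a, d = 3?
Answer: -1678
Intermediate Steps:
R(V) = 5*(8 + V)*(18 - 3*V) (R(V) = 5*(((3 + V) + 5)*((-V + 6)*3)) = 5*((8 + V)*((6 - V)*3)) = 5*((8 + V)*(18 - 3*V)) = 5*(8 + V)*(18 - 3*V))
L(a) = 0 (L(a) = 0*a = 0)
-1678 + L(R(-7)) = -1678 + 0 = -1678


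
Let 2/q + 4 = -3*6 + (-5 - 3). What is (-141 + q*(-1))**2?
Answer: 4468996/225 ≈ 19862.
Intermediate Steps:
q = -1/15 (q = 2/(-4 + (-3*6 + (-5 - 3))) = 2/(-4 + (-18 - 8)) = 2/(-4 - 26) = 2/(-30) = 2*(-1/30) = -1/15 ≈ -0.066667)
(-141 + q*(-1))**2 = (-141 - 1/15*(-1))**2 = (-141 + 1/15)**2 = (-2114/15)**2 = 4468996/225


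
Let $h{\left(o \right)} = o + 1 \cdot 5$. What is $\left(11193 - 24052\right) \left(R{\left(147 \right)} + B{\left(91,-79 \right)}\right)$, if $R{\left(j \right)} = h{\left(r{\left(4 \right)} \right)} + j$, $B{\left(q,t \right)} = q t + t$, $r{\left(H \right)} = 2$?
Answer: $91478926$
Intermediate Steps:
$B{\left(q,t \right)} = t + q t$
$h{\left(o \right)} = 5 + o$ ($h{\left(o \right)} = o + 5 = 5 + o$)
$R{\left(j \right)} = 7 + j$ ($R{\left(j \right)} = \left(5 + 2\right) + j = 7 + j$)
$\left(11193 - 24052\right) \left(R{\left(147 \right)} + B{\left(91,-79 \right)}\right) = \left(11193 - 24052\right) \left(\left(7 + 147\right) - 79 \left(1 + 91\right)\right) = - 12859 \left(154 - 7268\right) = \left(-12859\right) \left(-7114\right) = 91478926$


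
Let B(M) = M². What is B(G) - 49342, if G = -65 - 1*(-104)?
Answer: -47821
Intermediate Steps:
G = 39 (G = -65 + 104 = 39)
B(G) - 49342 = 39² - 49342 = 1521 - 49342 = -47821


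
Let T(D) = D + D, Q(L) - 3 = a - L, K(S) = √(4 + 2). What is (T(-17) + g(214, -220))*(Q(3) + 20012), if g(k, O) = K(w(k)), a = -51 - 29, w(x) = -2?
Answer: -677688 + 19932*√6 ≈ -6.2887e+5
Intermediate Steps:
a = -80
K(S) = √6
g(k, O) = √6
Q(L) = -77 - L (Q(L) = 3 + (-80 - L) = -77 - L)
T(D) = 2*D
(T(-17) + g(214, -220))*(Q(3) + 20012) = (2*(-17) + √6)*((-77 - 1*3) + 20012) = (-34 + √6)*((-77 - 3) + 20012) = (-34 + √6)*(-80 + 20012) = (-34 + √6)*19932 = -677688 + 19932*√6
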